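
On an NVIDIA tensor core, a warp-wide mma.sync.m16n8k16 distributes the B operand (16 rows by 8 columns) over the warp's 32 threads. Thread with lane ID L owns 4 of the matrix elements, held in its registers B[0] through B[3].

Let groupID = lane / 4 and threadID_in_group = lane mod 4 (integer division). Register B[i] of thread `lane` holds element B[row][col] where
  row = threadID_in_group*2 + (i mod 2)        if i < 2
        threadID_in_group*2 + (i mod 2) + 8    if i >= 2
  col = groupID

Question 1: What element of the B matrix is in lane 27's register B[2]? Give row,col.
lane 27⇒27/4=6, 27 mod 4=3
i=2  r:2·3+0+8⇒14  c:6

14,6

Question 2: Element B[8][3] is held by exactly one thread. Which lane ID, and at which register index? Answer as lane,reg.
12,2

c:3=>grp=3  r:8=>rB=1,tig=0,lo=0
L=3*4+0=12  i=1*2+0=2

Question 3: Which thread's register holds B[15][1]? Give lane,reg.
7,3

c=1->g=1  r=15->rb=1,t=3,b0=1
L=1*4+3=7  i=1*2+1=3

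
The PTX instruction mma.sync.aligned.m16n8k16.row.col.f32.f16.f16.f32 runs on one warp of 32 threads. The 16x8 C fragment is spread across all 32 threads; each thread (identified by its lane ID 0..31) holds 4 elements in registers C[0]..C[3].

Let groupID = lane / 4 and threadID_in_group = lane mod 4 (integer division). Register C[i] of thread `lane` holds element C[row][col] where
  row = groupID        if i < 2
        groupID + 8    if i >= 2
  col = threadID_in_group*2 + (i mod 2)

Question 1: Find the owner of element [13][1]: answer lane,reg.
20,3

r=13⇒gr=5,Rb=1  c=1⇒th=0,odd=1
L=5*4+0=20  i=1*2+1=3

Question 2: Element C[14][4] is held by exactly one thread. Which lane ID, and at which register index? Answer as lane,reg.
r=14→G=6,rhi=1  c=4→T=2,p=0
L=6*4+2=26  i=1*2+0=2

26,2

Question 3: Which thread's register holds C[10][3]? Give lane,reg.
r: 10->gid=2,r8=1  c: 3->tid=1,i&1=1
L=2*4+1=9  i=1*2+1=3

9,3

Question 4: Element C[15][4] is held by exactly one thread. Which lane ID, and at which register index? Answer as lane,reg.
30,2

r=15⇒gr=7,Rb=1  c=4⇒th=2,odd=0
L=7*4+2=30  i=1*2+0=2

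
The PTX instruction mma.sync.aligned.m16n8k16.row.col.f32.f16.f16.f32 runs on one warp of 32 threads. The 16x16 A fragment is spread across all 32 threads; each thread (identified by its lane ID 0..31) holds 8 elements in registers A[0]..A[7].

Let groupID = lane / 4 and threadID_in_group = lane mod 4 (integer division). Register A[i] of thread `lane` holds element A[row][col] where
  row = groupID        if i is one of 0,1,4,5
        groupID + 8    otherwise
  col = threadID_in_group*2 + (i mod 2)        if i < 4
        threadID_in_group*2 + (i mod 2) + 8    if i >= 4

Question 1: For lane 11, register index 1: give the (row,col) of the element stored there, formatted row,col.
2,7

lane 11: gid=2 (11/4), tid=3 (11%4)
i=1: r=2+0=2, c=3*2+1+0=7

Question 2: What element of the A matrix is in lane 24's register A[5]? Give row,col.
6,9

L=24->g=24>>2=6, t=24&3=0
[5]->row 6+0=6  col 0·2+1+8=9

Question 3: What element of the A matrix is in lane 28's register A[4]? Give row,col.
7,8

lane 28->28/4=7, 28 mod 4=0
i=4  r:7+0->7  c:2·0+0+8->8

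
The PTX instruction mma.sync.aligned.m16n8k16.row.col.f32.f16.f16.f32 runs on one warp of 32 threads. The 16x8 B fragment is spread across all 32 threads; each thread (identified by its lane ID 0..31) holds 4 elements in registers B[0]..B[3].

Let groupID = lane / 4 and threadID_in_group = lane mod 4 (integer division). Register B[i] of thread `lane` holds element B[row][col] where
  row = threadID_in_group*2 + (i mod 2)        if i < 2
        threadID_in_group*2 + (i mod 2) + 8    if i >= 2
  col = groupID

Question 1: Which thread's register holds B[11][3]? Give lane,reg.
c:3=>grp=3  r:11=>rB=1,tig=1,lo=1
L=3*4+1=13  i=1*2+1=3

13,3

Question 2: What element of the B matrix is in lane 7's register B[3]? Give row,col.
lane 7->7/4=1, 7 mod 4=3
i=3  r:2·3+1+8->15  c:1

15,1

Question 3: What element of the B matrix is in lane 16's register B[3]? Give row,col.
9,4

16: g=4,t=0
[3] (0*2+1+8,4) = (9,4)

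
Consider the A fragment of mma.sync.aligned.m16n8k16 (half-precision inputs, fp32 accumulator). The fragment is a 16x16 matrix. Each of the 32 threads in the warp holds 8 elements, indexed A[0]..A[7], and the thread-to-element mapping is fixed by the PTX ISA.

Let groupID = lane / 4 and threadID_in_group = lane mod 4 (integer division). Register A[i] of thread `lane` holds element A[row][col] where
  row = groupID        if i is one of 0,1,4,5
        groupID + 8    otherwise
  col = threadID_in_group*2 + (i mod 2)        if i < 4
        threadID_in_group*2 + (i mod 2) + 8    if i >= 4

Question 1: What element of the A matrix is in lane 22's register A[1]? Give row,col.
5,5

L=22->gid=22>>2=5, tid=22&3=2
[1]->row 5+0=5  col 2·2+1+0=5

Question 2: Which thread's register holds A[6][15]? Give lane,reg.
27,5

r=6⇒gr=6,Rb=0  c=15⇒Cb=1,th=3,odd=1
L=6*4+3=27  i=1*4+0*2+1=5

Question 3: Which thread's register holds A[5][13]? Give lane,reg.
r: 5->gid=5,r8=0  c: 13->c8=1,tid=2,i&1=1
L=5*4+2=22  i=1*4+0*2+1=5

22,5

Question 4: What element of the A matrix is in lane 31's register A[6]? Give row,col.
lane 31⇒31/4=7, 31 mod 4=3
i=6  r:7+8⇒15  c:2·3+0+8⇒14

15,14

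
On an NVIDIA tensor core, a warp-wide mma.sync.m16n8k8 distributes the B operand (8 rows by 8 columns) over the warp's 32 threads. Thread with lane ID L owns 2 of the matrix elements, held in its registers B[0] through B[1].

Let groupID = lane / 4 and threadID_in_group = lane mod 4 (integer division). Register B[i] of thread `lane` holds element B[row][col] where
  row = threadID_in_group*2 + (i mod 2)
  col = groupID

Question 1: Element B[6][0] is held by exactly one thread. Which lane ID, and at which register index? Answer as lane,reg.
3,0

c=0→G=0  r=6→T=3,p=0
L=0*4+3=3  i=0=0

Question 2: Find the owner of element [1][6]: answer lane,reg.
24,1

c:6=>grp=6  r:1=>tig=0,lo=1
L=6*4+0=24  i=1=1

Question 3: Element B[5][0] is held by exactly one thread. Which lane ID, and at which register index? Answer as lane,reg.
c=0→G=0  r=5→T=2,p=1
L=0*4+2=2  i=1=1

2,1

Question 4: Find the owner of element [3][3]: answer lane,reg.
c: 3->gid=3  r: 3->tid=1,i&1=1
L=3*4+1=13  i=1=1

13,1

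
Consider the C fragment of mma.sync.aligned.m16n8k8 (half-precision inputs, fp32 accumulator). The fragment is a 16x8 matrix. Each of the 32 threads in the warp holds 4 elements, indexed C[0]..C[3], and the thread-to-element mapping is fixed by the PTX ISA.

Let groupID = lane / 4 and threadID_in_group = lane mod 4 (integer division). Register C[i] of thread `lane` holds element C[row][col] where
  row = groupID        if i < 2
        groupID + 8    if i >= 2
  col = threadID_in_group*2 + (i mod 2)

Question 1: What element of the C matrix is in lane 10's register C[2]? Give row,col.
L=10=>grp=10>>2=2, tig=10&3=2
[2]=>row 2+8=10  col 2·2+0=4

10,4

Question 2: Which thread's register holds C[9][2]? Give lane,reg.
r=9⇒gr=1,Rb=1  c=2⇒th=1,odd=0
L=1*4+1=5  i=1*2+0=2

5,2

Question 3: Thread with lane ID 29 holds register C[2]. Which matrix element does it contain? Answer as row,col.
lane 29: gr=7 (29/4), th=1 (29%4)
i=2: r=7+8=15, c=1*2+0=2

15,2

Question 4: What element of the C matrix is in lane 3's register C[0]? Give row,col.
L=3->g=3>>2=0, t=3&3=3
[0]->row 0+0=0  col 3·2+0=6

0,6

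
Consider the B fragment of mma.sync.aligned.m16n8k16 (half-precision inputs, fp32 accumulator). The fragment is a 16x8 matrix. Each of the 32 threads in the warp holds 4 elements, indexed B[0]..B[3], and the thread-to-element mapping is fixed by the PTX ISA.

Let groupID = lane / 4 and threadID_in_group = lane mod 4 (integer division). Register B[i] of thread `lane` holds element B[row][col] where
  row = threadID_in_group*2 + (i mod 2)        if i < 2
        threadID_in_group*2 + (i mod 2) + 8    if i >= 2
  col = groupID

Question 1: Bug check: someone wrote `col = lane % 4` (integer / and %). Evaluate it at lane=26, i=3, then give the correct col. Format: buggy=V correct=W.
`lane % 4`[26,3]->2
lane 26: g=6 (26/4), t=2 (26%4)
i=3: r=2*2+1+8=13, c=g=6
col: 2 vs 6

buggy=2 correct=6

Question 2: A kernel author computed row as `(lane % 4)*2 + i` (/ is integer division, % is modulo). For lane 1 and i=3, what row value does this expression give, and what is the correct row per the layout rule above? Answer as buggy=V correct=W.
buggy=5 correct=11

`(lane % 4)*2 + i`[1,3]⇒5
lane 1⇒1/4=0, 1 mod 4=1
i=3  r:2·1+1+8⇒11  c:0
row: 5 vs 11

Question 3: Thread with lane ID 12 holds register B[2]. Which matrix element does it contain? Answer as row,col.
8,3

lane 12⇒12/4=3, 12 mod 4=0
i=2  r:2·0+0+8⇒8  c:3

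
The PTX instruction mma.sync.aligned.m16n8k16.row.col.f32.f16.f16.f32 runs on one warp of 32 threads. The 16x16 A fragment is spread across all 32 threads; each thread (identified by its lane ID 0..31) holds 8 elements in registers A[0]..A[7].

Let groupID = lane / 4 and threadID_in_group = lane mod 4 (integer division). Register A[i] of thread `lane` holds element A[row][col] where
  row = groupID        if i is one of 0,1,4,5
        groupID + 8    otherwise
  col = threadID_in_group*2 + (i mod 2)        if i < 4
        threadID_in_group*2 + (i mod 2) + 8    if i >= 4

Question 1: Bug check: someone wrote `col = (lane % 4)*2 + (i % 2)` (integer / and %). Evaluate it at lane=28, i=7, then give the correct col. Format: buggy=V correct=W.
`(lane % 4)*2 + (i % 2)`[28,7]→1
lane 28→28/4=7, 28 mod 4=0
i=7  r:7+8→15  c:2·0+1+8→9
col: 1 vs 9

buggy=1 correct=9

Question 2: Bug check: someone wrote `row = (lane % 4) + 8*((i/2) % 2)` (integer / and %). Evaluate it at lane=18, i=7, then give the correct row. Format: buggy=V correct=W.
buggy=10 correct=12

`(lane % 4) + 8*((i/2) % 2)`[18,7]->10
lane 18->18/4=4, 18 mod 4=2
i=7  r:4+8->12  c:2·2+1+8->13
row: 10 vs 12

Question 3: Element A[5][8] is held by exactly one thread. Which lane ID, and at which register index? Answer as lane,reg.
20,4

r=5->g=5,rb=0  c=8->cb=1,t=0,b0=0
L=5*4+0=20  i=1*4+0*2+0=4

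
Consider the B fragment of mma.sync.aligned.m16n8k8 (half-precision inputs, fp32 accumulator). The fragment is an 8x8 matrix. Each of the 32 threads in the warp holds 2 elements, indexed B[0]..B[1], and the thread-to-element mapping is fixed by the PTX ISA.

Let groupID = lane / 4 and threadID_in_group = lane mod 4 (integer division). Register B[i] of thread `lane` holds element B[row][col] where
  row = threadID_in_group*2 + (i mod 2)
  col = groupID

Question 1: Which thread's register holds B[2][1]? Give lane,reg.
5,0

c=1→G=1  r=2→T=1,p=0
L=1*4+1=5  i=0=0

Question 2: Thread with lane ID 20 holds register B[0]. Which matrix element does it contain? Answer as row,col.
lane 20->20/4=5, 20 mod 4=0
i=0  r:2·0+0->0  c:5

0,5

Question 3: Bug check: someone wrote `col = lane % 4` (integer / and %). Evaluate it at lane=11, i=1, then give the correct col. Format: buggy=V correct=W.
buggy=3 correct=2

`lane % 4`[11,1]→3
lane 11: G=2 (11/4), T=3 (11%4)
i=1: r=3*2+1=7, c=G=2
col: 3 vs 2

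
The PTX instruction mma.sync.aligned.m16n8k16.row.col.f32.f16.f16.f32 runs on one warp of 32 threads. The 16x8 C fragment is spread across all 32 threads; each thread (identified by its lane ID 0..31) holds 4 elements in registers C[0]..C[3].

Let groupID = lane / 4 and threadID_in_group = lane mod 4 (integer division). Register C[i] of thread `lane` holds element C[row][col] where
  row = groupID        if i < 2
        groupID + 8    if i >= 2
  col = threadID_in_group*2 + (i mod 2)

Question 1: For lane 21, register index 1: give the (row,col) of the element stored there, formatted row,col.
5,3

lane 21⇒21/4=5, 21 mod 4=1
i=1  r:5+0⇒5  c:2·1+1⇒3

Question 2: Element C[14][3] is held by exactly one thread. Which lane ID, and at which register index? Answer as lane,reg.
25,3

r=14→G=6,rhi=1  c=3→T=1,p=1
L=6*4+1=25  i=1*2+1=3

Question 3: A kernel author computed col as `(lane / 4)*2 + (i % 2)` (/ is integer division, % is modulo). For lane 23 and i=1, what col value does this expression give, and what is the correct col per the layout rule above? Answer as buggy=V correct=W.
buggy=11 correct=7

`(lane / 4)*2 + (i % 2)`[23,1]⇒11
23: gr=5,th=3
[1] (5+0,3*2+1) = (5,7)
col: 11 vs 7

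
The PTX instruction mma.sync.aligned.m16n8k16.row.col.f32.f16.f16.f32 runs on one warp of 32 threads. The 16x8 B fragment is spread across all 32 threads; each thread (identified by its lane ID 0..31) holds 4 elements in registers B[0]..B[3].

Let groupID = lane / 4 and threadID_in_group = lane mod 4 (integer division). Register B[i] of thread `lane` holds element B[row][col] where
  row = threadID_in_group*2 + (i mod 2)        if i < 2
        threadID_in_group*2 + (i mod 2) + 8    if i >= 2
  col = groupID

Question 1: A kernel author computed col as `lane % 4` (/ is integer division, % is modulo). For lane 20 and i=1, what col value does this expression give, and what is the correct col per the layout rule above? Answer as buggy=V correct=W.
`lane % 4`[20,1]=>0
lane 20=>20/4=5, 20 mod 4=0
i=1  r:2·0+1+0=>1  c:5
col: 0 vs 5

buggy=0 correct=5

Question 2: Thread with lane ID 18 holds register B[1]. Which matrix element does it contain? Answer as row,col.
lane 18->18/4=4, 18 mod 4=2
i=1  r:2·2+1+0->5  c:4

5,4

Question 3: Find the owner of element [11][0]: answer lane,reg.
1,3

c:0=>grp=0  r:11=>rB=1,tig=1,lo=1
L=0*4+1=1  i=1*2+1=3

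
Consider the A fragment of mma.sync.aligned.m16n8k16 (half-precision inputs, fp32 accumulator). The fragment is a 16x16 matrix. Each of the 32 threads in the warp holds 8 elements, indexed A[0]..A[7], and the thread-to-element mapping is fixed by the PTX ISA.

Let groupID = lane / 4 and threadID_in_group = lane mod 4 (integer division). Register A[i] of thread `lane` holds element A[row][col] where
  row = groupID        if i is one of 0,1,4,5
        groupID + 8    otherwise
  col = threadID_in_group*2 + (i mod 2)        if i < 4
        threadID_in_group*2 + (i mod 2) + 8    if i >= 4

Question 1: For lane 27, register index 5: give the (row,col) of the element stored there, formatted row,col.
27: G=6,T=3
[5] (6+0,3*2+1+8) = (6,15)

6,15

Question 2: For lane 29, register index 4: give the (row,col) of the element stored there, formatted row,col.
lane 29->29/4=7, 29 mod 4=1
i=4  r:7+0->7  c:2·1+0+8->10

7,10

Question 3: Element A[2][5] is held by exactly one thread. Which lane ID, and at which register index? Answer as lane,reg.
10,1

r=2->g=2,rb=0  c=5->cb=0,t=2,b0=1
L=2*4+2=10  i=0*4+0*2+1=1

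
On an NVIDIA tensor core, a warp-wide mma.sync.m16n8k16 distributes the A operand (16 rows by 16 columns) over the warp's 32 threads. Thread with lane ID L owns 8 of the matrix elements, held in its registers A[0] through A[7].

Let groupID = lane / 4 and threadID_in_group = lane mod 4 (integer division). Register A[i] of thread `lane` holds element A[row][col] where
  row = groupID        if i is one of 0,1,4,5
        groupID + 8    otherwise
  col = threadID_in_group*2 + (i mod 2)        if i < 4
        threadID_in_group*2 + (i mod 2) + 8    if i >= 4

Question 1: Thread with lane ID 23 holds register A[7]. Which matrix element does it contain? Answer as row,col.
13,15

L=23⇒gr=23>>2=5, th=23&3=3
[7]⇒row 5+8=13  col 3·2+1+8=15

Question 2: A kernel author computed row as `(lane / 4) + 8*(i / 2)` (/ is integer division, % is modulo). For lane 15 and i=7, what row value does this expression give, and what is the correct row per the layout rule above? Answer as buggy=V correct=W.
`(lane / 4) + 8*(i / 2)`[15,7]=>27
lane 15=>15/4=3, 15 mod 4=3
i=7  r:3+8=>11  c:2·3+1+8=>15
row: 27 vs 11

buggy=27 correct=11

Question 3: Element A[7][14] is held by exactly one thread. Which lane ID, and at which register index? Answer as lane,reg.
31,4

r=7→G=7,rhi=0  c=14→chi=1,T=3,p=0
L=7*4+3=31  i=1*4+0*2+0=4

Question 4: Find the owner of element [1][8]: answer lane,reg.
4,4

r:1=>grp=1,rB=0  c:8=>cB=1,tig=0,lo=0
L=1*4+0=4  i=1*4+0*2+0=4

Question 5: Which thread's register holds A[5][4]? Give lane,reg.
22,0

r=5⇒gr=5,Rb=0  c=4⇒Cb=0,th=2,odd=0
L=5*4+2=22  i=0*4+0*2+0=0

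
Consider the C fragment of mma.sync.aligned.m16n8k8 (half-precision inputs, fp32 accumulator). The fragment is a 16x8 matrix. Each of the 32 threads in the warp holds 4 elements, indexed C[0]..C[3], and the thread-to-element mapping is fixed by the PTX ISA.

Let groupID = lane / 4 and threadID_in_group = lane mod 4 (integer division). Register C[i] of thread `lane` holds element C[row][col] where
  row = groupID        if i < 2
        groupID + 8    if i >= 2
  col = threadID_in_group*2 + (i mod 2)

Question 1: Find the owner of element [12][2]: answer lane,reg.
r=12⇒gr=4,Rb=1  c=2⇒th=1,odd=0
L=4*4+1=17  i=1*2+0=2

17,2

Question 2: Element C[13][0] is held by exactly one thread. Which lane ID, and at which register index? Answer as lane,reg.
r=13->g=5,rb=1  c=0->t=0,b0=0
L=5*4+0=20  i=1*2+0=2

20,2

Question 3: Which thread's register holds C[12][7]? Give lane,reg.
r=12⇒gr=4,Rb=1  c=7⇒th=3,odd=1
L=4*4+3=19  i=1*2+1=3

19,3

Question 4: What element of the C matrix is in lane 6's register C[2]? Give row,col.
9,4

L=6→G=6>>2=1, T=6&3=2
[2]→row 1+8=9  col 2·2+0=4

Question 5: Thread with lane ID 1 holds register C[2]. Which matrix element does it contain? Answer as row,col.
8,2

lane 1: g=0 (1/4), t=1 (1%4)
i=2: r=0+8=8, c=1*2+0=2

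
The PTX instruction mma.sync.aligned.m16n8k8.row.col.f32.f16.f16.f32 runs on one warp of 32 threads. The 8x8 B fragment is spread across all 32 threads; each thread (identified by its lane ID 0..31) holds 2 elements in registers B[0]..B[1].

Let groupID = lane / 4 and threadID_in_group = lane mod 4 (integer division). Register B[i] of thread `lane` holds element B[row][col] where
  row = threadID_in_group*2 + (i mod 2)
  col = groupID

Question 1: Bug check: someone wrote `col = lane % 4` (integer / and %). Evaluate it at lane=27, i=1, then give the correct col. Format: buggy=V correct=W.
`lane % 4`[27,1]->3
lane 27: g=6 (27/4), t=3 (27%4)
i=1: r=3*2+1=7, c=g=6
col: 3 vs 6

buggy=3 correct=6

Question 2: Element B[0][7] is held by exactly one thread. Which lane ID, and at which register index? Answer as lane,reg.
c: 7->gid=7  r: 0->tid=0,i&1=0
L=7*4+0=28  i=0=0

28,0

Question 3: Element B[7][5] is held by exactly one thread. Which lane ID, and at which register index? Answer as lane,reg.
c=5⇒gr=5  r=7⇒th=3,odd=1
L=5*4+3=23  i=1=1

23,1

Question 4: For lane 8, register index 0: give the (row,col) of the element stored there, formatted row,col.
8: gid=2,tid=0
[0] (0*2+0,2) = (0,2)

0,2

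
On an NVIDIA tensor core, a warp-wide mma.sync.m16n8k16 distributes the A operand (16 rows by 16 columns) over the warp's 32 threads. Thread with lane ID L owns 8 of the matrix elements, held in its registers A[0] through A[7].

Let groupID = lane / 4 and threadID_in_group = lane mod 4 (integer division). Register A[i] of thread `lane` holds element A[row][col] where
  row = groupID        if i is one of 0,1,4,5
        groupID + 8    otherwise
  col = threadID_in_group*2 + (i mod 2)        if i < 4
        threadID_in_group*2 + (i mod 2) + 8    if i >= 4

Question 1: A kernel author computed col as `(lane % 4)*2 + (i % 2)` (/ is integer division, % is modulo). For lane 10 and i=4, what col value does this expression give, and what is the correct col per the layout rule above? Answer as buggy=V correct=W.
buggy=4 correct=12

`(lane % 4)*2 + (i % 2)`[10,4]⇒4
10: gr=2,th=2
[4] (2+0,2*2+0+8) = (2,12)
col: 4 vs 12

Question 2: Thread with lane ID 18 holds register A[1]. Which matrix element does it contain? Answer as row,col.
18: gr=4,th=2
[1] (4+0,2*2+1+0) = (4,5)

4,5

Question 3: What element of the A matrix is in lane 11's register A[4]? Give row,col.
2,14

lane 11: g=2 (11/4), t=3 (11%4)
i=4: r=2+0=2, c=3*2+0+8=14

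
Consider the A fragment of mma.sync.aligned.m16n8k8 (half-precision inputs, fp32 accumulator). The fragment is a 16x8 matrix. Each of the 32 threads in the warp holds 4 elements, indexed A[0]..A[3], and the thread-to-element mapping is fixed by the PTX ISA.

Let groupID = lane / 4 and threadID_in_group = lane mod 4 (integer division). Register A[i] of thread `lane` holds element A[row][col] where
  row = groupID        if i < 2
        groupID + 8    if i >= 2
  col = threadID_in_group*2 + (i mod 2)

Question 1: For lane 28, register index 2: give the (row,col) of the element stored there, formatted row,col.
28: g=7,t=0
[2] (7+8,0*2+0) = (15,0)

15,0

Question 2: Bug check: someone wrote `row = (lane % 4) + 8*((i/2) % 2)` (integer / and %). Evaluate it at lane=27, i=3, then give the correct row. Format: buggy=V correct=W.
buggy=11 correct=14

`(lane % 4) + 8*((i/2) % 2)`[27,3]→11
lane 27→27/4=6, 27 mod 4=3
i=3  r:6+8→14  c:2·3+1→7
row: 11 vs 14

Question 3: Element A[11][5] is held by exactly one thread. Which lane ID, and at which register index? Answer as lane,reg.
r: 11->gid=3,r8=1  c: 5->tid=2,i&1=1
L=3*4+2=14  i=1*2+1=3

14,3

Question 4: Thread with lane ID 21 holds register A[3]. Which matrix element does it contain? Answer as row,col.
lane 21: grp=5 (21/4), tig=1 (21%4)
i=3: r=5+8=13, c=1*2+1=3

13,3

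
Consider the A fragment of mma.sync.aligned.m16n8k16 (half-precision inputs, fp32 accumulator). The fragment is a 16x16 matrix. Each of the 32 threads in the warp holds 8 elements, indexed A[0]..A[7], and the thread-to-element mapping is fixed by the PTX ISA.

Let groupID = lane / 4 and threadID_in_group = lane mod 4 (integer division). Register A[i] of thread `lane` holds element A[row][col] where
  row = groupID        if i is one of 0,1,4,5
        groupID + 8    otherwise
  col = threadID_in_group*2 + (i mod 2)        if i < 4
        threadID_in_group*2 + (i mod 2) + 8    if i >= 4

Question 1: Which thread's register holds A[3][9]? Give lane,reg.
r=3->g=3,rb=0  c=9->cb=1,t=0,b0=1
L=3*4+0=12  i=1*4+0*2+1=5

12,5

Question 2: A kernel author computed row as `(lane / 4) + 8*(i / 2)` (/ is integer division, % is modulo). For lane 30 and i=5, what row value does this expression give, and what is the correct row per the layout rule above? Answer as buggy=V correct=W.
buggy=23 correct=7

`(lane / 4) + 8*(i / 2)`[30,5]⇒23
lane 30⇒30/4=7, 30 mod 4=2
i=5  r:7+0⇒7  c:2·2+1+8⇒13
row: 23 vs 7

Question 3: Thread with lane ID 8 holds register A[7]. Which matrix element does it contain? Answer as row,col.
lane 8: gr=2 (8/4), th=0 (8%4)
i=7: r=2+8=10, c=0*2+1+8=9

10,9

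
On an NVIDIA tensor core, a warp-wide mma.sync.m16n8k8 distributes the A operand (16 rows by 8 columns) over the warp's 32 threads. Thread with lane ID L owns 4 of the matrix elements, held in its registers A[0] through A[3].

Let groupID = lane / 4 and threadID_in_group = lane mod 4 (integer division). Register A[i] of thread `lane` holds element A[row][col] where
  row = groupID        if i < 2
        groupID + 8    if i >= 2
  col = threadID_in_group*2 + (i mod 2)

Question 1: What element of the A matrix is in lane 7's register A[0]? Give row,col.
1,6

L=7⇒gr=7>>2=1, th=7&3=3
[0]⇒row 1+0=1  col 3·2+0=6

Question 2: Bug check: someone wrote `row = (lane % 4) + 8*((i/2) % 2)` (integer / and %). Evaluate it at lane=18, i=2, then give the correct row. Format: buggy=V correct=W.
buggy=10 correct=12

`(lane % 4) + 8*((i/2) % 2)`[18,2]⇒10
L=18⇒gr=18>>2=4, th=18&3=2
[2]⇒row 4+8=12  col 2·2+0=4
row: 10 vs 12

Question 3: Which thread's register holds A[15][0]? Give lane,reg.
28,2

r=15→G=7,rhi=1  c=0→T=0,p=0
L=7*4+0=28  i=1*2+0=2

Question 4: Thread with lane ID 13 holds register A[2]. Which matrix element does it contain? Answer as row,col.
L=13→G=13>>2=3, T=13&3=1
[2]→row 3+8=11  col 1·2+0=2

11,2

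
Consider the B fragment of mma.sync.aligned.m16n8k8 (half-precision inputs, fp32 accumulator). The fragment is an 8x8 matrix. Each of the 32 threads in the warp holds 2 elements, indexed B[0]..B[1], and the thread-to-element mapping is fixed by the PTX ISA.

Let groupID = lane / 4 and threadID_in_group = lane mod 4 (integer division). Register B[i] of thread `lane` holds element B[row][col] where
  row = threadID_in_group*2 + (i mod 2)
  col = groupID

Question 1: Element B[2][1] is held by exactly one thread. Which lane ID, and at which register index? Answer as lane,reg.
c: 1->gid=1  r: 2->tid=1,i&1=0
L=1*4+1=5  i=0=0

5,0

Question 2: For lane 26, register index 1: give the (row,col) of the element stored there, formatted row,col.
5,6

26: g=6,t=2
[1] (2*2+1,6) = (5,6)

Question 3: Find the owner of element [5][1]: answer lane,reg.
c: 1->gid=1  r: 5->tid=2,i&1=1
L=1*4+2=6  i=1=1

6,1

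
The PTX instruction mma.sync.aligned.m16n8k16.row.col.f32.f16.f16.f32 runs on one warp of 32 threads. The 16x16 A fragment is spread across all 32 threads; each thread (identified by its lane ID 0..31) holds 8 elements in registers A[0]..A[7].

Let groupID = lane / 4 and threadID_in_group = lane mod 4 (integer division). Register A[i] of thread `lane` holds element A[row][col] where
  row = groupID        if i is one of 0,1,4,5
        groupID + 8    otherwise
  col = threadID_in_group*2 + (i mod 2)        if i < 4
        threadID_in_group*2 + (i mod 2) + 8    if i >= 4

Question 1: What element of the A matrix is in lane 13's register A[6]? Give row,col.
lane 13⇒13/4=3, 13 mod 4=1
i=6  r:3+8⇒11  c:2·1+0+8⇒10

11,10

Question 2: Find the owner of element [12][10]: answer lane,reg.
17,6

r=12->g=4,rb=1  c=10->cb=1,t=1,b0=0
L=4*4+1=17  i=1*4+1*2+0=6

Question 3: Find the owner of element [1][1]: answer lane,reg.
4,1

r=1->g=1,rb=0  c=1->cb=0,t=0,b0=1
L=1*4+0=4  i=0*4+0*2+1=1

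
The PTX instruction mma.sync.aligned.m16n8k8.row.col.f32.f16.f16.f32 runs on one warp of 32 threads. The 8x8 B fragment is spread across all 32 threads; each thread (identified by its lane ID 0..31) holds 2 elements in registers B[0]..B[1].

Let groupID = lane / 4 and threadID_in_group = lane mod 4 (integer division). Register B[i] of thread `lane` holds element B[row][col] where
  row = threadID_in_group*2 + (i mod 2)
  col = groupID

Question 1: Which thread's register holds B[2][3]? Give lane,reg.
13,0

c: 3->gid=3  r: 2->tid=1,i&1=0
L=3*4+1=13  i=0=0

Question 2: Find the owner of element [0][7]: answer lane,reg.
28,0

c=7⇒gr=7  r=0⇒th=0,odd=0
L=7*4+0=28  i=0=0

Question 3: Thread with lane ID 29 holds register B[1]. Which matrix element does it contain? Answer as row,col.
lane 29: gr=7 (29/4), th=1 (29%4)
i=1: r=1*2+1=3, c=gr=7

3,7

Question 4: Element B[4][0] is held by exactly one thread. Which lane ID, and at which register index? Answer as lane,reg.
c=0→G=0  r=4→T=2,p=0
L=0*4+2=2  i=0=0

2,0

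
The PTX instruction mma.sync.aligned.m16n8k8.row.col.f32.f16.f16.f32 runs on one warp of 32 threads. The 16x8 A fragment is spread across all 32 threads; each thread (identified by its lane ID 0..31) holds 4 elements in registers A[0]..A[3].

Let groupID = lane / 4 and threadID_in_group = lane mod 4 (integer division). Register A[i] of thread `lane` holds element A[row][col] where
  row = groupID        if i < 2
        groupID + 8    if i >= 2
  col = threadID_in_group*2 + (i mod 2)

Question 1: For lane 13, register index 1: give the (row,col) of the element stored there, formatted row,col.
lane 13=>13/4=3, 13 mod 4=1
i=1  r:3+0=>3  c:2·1+1=>3

3,3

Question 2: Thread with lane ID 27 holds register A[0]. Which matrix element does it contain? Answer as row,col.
L=27->gid=27>>2=6, tid=27&3=3
[0]->row 6+0=6  col 3·2+0=6

6,6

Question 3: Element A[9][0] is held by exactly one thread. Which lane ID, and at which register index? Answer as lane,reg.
4,2

r=9->g=1,rb=1  c=0->t=0,b0=0
L=1*4+0=4  i=1*2+0=2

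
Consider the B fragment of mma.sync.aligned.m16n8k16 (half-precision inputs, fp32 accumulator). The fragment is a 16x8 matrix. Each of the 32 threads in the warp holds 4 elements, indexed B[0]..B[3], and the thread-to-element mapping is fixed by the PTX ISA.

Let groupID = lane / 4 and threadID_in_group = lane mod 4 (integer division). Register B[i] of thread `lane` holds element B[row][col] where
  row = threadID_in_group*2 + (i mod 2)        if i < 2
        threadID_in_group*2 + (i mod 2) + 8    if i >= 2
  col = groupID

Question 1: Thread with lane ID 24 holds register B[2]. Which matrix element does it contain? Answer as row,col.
8,6

24: G=6,T=0
[2] (0*2+0+8,6) = (8,6)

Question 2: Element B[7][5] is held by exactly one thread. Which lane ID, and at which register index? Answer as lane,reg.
23,1

c: 5->gid=5  r: 7->r8=0,tid=3,i&1=1
L=5*4+3=23  i=0*2+1=1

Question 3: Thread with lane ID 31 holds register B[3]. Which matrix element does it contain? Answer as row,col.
L=31→G=31>>2=7, T=31&3=3
[3]→row 3·2+1+8=15  col G=7

15,7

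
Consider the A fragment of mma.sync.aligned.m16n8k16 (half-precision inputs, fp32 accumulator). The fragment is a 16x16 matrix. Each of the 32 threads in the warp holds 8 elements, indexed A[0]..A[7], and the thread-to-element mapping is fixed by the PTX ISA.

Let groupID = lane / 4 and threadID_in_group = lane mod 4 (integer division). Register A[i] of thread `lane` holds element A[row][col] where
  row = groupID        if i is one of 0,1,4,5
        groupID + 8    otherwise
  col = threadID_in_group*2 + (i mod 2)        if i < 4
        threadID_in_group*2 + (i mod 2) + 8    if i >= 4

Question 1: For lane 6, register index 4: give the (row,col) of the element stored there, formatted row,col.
6: G=1,T=2
[4] (1+0,2*2+0+8) = (1,12)

1,12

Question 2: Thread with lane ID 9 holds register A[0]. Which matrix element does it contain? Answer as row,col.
9: gid=2,tid=1
[0] (2+0,1*2+0+0) = (2,2)

2,2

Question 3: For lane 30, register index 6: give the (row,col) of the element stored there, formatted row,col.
lane 30->30/4=7, 30 mod 4=2
i=6  r:7+8->15  c:2·2+0+8->12

15,12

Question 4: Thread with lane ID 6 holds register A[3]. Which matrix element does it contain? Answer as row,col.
9,5

L=6→G=6>>2=1, T=6&3=2
[3]→row 1+8=9  col 2·2+1+0=5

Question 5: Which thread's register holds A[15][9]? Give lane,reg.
28,7

r: 15->gid=7,r8=1  c: 9->c8=1,tid=0,i&1=1
L=7*4+0=28  i=1*4+1*2+1=7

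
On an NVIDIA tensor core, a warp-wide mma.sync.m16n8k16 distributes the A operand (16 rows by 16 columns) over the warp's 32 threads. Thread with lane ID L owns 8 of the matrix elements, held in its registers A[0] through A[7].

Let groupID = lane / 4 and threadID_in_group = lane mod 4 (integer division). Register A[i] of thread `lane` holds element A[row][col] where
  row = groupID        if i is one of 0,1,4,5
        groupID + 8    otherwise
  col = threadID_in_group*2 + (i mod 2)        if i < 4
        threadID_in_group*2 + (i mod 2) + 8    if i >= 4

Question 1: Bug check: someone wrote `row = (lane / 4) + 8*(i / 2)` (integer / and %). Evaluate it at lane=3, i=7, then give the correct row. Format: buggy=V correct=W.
buggy=24 correct=8

`(lane / 4) + 8*(i / 2)`[3,7]=>24
lane 3=>3/4=0, 3 mod 4=3
i=7  r:0+8=>8  c:2·3+1+8=>15
row: 24 vs 8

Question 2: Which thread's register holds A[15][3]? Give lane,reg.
29,3

r=15⇒gr=7,Rb=1  c=3⇒Cb=0,th=1,odd=1
L=7*4+1=29  i=0*4+1*2+1=3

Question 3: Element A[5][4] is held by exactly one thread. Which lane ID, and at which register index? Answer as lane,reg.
r=5⇒gr=5,Rb=0  c=4⇒Cb=0,th=2,odd=0
L=5*4+2=22  i=0*4+0*2+0=0

22,0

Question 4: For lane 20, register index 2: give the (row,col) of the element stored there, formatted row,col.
lane 20→20/4=5, 20 mod 4=0
i=2  r:5+8→13  c:2·0+0+0→0

13,0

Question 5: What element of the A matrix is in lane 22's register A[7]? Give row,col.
13,13

lane 22=>22/4=5, 22 mod 4=2
i=7  r:5+8=>13  c:2·2+1+8=>13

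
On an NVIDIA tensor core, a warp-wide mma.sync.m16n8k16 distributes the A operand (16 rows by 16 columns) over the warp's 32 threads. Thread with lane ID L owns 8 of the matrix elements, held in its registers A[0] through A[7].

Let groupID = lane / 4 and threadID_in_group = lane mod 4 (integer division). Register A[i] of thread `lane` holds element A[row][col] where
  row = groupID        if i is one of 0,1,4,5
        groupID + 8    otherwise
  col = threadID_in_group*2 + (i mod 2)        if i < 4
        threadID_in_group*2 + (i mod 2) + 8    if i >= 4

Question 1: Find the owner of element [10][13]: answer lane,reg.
r=10->g=2,rb=1  c=13->cb=1,t=2,b0=1
L=2*4+2=10  i=1*4+1*2+1=7

10,7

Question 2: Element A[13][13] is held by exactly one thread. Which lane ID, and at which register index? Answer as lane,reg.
r=13→G=5,rhi=1  c=13→chi=1,T=2,p=1
L=5*4+2=22  i=1*4+1*2+1=7

22,7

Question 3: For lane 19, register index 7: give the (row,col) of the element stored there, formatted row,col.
lane 19=>19/4=4, 19 mod 4=3
i=7  r:4+8=>12  c:2·3+1+8=>15

12,15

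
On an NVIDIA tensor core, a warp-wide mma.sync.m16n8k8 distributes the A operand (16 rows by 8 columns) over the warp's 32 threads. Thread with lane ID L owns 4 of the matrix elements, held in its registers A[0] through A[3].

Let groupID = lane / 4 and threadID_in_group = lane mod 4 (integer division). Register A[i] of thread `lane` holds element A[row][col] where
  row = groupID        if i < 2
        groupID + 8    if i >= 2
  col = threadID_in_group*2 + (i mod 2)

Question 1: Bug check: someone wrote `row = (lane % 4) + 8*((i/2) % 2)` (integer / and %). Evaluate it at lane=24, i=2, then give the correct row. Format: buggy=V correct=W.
buggy=8 correct=14

`(lane % 4) + 8*((i/2) % 2)`[24,2]⇒8
L=24⇒gr=24>>2=6, th=24&3=0
[2]⇒row 6+8=14  col 0·2+0=0
row: 8 vs 14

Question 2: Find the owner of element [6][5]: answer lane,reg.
26,1

r:6=>grp=6,rB=0  c:5=>tig=2,lo=1
L=6*4+2=26  i=0*2+1=1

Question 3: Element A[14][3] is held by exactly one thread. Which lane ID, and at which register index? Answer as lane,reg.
25,3

r=14->g=6,rb=1  c=3->t=1,b0=1
L=6*4+1=25  i=1*2+1=3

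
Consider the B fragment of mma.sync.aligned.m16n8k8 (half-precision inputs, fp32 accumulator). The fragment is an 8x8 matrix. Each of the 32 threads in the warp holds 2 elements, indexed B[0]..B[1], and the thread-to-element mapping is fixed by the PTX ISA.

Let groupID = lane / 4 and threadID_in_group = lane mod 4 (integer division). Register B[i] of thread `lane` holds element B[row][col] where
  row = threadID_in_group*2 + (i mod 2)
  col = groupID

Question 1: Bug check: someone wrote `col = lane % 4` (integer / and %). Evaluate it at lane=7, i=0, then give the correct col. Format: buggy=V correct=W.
buggy=3 correct=1

`lane % 4`[7,0]->3
lane 7->7/4=1, 7 mod 4=3
i=0  r:2·3+0->6  c:1
col: 3 vs 1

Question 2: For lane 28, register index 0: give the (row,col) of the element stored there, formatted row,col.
lane 28: g=7 (28/4), t=0 (28%4)
i=0: r=0*2+0=0, c=g=7

0,7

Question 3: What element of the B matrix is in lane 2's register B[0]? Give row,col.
L=2=>grp=2>>2=0, tig=2&3=2
[0]=>row 2·2+0=4  col grp=0

4,0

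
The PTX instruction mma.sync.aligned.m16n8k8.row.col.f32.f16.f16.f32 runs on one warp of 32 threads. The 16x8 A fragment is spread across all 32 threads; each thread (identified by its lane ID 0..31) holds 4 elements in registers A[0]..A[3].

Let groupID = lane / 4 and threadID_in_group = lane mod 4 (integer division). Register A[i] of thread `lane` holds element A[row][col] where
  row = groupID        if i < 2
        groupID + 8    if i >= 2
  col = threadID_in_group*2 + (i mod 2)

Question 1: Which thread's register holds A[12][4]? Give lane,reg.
18,2

r=12⇒gr=4,Rb=1  c=4⇒th=2,odd=0
L=4*4+2=18  i=1*2+0=2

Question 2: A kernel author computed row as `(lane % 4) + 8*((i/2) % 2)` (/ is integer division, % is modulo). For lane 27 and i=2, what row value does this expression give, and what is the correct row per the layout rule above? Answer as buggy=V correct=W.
buggy=11 correct=14

`(lane % 4) + 8*((i/2) % 2)`[27,2]=>11
lane 27=>27/4=6, 27 mod 4=3
i=2  r:6+8=>14  c:2·3+0=>6
row: 11 vs 14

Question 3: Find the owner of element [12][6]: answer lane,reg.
19,2

r:12=>grp=4,rB=1  c:6=>tig=3,lo=0
L=4*4+3=19  i=1*2+0=2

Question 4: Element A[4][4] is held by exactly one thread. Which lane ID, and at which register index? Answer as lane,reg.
18,0

r=4⇒gr=4,Rb=0  c=4⇒th=2,odd=0
L=4*4+2=18  i=0*2+0=0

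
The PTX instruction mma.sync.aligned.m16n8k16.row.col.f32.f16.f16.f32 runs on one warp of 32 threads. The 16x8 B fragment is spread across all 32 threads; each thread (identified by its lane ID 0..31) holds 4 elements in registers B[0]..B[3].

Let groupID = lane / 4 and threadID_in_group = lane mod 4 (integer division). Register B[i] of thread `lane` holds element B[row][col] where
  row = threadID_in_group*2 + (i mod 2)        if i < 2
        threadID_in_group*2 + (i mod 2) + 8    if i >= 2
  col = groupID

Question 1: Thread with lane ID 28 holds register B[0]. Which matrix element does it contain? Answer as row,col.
28: g=7,t=0
[0] (0*2+0+0,7) = (0,7)

0,7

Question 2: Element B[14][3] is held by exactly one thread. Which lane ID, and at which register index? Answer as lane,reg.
c: 3->gid=3  r: 14->r8=1,tid=3,i&1=0
L=3*4+3=15  i=1*2+0=2

15,2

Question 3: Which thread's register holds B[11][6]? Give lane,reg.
25,3

c:6=>grp=6  r:11=>rB=1,tig=1,lo=1
L=6*4+1=25  i=1*2+1=3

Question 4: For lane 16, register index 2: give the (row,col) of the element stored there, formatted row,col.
8,4

lane 16: grp=4 (16/4), tig=0 (16%4)
i=2: r=0*2+0+8=8, c=grp=4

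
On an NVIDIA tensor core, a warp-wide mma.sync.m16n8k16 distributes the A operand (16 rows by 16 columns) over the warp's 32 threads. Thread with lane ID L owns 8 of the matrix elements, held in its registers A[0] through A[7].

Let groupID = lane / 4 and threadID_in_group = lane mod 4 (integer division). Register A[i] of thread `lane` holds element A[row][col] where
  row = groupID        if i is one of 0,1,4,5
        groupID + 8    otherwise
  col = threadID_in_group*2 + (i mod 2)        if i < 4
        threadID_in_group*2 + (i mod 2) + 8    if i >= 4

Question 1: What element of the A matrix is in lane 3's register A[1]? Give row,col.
0,7

lane 3→3/4=0, 3 mod 4=3
i=1  r:0+0→0  c:2·3+1+0→7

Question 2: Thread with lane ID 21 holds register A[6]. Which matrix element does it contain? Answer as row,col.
13,10

L=21⇒gr=21>>2=5, th=21&3=1
[6]⇒row 5+8=13  col 1·2+0+8=10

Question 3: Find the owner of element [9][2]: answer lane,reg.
5,2

r=9->g=1,rb=1  c=2->cb=0,t=1,b0=0
L=1*4+1=5  i=0*4+1*2+0=2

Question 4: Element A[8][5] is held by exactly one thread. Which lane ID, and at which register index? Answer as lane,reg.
2,3

r=8→G=0,rhi=1  c=5→chi=0,T=2,p=1
L=0*4+2=2  i=0*4+1*2+1=3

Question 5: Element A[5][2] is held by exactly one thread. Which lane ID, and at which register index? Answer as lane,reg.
21,0

r=5->g=5,rb=0  c=2->cb=0,t=1,b0=0
L=5*4+1=21  i=0*4+0*2+0=0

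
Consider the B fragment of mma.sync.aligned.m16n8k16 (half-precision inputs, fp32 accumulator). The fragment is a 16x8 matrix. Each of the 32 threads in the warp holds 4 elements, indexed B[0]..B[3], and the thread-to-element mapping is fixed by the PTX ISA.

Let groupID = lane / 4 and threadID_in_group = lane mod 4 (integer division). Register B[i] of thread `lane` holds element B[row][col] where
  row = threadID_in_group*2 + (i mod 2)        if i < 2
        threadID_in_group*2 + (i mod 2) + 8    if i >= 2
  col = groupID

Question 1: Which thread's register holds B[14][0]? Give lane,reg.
c=0⇒gr=0  r=14⇒Rb=1,th=3,odd=0
L=0*4+3=3  i=1*2+0=2

3,2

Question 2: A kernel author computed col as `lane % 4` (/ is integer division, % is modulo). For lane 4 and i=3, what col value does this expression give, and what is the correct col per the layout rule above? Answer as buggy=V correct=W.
buggy=0 correct=1

`lane % 4`[4,3]->0
4: gid=1,tid=0
[3] (0*2+1+8,1) = (9,1)
col: 0 vs 1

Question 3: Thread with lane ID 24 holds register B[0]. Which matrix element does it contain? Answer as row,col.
0,6

L=24->gid=24>>2=6, tid=24&3=0
[0]->row 0·2+0+0=0  col gid=6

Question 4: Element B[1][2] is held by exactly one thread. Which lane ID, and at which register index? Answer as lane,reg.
c=2→G=2  r=1→rhi=0,T=0,p=1
L=2*4+0=8  i=0*2+1=1

8,1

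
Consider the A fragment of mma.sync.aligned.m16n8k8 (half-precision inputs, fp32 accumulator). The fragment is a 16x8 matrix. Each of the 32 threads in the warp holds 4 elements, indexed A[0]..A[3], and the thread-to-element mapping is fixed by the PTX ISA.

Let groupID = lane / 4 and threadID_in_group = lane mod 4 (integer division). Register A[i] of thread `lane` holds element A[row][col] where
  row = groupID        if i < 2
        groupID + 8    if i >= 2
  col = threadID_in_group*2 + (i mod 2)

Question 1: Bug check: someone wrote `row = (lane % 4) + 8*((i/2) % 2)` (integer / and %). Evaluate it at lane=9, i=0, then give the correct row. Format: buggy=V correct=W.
buggy=1 correct=2

`(lane % 4) + 8*((i/2) % 2)`[9,0]->1
lane 9->9/4=2, 9 mod 4=1
i=0  r:2+0->2  c:2·1+0->2
row: 1 vs 2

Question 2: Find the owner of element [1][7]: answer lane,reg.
7,1

r=1→G=1,rhi=0  c=7→T=3,p=1
L=1*4+3=7  i=0*2+1=1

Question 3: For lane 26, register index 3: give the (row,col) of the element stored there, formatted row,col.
14,5

26: gr=6,th=2
[3] (6+8,2*2+1) = (14,5)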